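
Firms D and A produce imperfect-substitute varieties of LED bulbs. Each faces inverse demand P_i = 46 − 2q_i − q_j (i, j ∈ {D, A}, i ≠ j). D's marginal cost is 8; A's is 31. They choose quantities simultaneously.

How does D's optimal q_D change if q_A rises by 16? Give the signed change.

-4

Firm D's profit: π = q_D(46 − 2q_D − q_A) − 8q_D.
∂π/∂q_D = 38 − 4q_D − q_A = 0 ⇒ q_D = 9.5 − 0.25q_A.
The reaction-function slope is −0.25, so a 16-unit rise in q_A moves q_D by −0.25 × 16 = −4. D's best response falls — the actions are strategic substitutes.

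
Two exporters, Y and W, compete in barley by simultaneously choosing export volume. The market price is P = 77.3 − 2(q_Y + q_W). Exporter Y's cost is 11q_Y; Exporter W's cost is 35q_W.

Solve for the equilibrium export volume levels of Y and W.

15.05, 3.05

Exporter Y's profit: π = q_Y(77.3 − 2(q_Y + q_W)) − 11q_Y.
∂π/∂q_Y = 66.3 − 4q_Y − 2q_W = 0, so q_Y = 16.575 − 0.5q_W.
By the same steps for W: q_W = 10.575 − 0.5q_Y.
Solving the two reaction functions simultaneously: (1 − (−0.5)(−0.5))q_Y = 16.575 − 0.5·10.575, so 0.75q_Y = 11.2875 and q_Y = 15.05.
Then q_W = 10.575 − 0.5·15.05 = 3.05.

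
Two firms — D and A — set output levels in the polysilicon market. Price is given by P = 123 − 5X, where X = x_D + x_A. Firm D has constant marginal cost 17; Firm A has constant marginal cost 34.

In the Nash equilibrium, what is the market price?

58

Firm D's profit: π = x_D(123 − 5(x_D + x_A)) − 17x_D.
∂π/∂x_D = 106 − 10x_D − 5x_A = 0, so x_D = 10.6 − 0.5x_A.
By the same steps for A: x_A = 8.9 − 0.5x_D.
Substituting the second reaction function into the first: x_D = 10.6 − 0.5(8.9 − 0.5x_D), which gives 0.75x_D = 6.15 ⇒ x_D = 8.2.
Then x_A = 8.9 − 0.5·8.2 = 4.8.
Equilibrium price: P = 123 − 5·13 = 58.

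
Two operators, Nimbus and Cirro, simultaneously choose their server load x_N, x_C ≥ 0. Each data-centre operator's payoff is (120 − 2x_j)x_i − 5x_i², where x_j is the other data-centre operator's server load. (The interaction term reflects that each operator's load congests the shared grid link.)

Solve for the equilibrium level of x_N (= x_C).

Nimbus's payoff is (120 − 2x_C)x_N − 5x_N².
∂π/∂x_N = 120 − 2x_C − 10x_N = 0, so x_N = 12 − 0.2x_C.
Setting x_N = x_C in the reaction function: x_N = 12 − 0.2x_N, so x_N = 12 / 1.2 = 10.

10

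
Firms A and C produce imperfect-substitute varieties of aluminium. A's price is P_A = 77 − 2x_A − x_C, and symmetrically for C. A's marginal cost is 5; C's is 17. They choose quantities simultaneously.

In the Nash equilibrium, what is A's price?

35.4

Firm A's profit: π = x_A(77 − 2x_A − x_C) − 5x_A.
∂π/∂x_A = 72 − 4x_A − x_C = 0 ⇒ x_A = 18 − 0.25x_C.
Similarly x_C = 15 − 0.25x_A.
Solving the two reaction functions simultaneously: (1 − (−0.25)(−0.25))x_A = 18 − 0.25·15, so 0.9375x_A = 14.25 and x_A = 15.2.
Then x_C = 15 − 0.25·15.2 = 11.2.
P_A = 77 − 2·15.2 − 11.2 = 35.4.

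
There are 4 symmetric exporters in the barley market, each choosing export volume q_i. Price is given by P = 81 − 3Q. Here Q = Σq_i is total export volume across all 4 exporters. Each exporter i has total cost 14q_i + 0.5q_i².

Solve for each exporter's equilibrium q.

A representative exporter's profit is π_i = q_i(81 − 3Q) − 14q_i − 0.5q_i², with Q = q_i + Σ_{j≠i} q_j.
First-order condition: 67 − 7q_i − 3Σ_{j≠i} q_j = 0.
In a symmetric equilibrium every exporter chooses the same q, so Σ_{j≠i} q_j = 3q. The condition becomes 67 − 16q = 0, giving q = 67/16 = 4.1875.

4.1875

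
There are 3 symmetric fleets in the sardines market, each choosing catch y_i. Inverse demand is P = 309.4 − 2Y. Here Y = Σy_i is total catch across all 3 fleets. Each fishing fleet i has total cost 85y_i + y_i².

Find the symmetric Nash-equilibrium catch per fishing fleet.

A representative fishing fleet's profit is π_i = y_i(309.4 − 2Y) − 85y_i − y_i², with Y = y_i + Σ_{j≠i} y_j.
First-order condition: 224.4 − 6y_i − 2Σ_{j≠i} y_j = 0.
In a symmetric equilibrium every fishing fleet chooses the same y, so Σ_{j≠i} y_j = 2y. The condition becomes 224.4 − 10y = 0, giving y = 224.4/10 = 22.44.

22.44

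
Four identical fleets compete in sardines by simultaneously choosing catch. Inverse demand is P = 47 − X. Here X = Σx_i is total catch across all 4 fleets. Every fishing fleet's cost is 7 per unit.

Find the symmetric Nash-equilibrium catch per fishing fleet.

A representative fishing fleet's profit is π_i = x_i(47 − X) − 7x_i, with X = x_i + Σ_{j≠i} x_j.
First-order condition: 40 − 2x_i − Σ_{j≠i} x_j = 0.
In a symmetric equilibrium every fishing fleet chooses the same x, so Σ_{j≠i} x_j = 3x. The condition becomes 40 − 5x = 0, giving x = 40/5 = 8.

8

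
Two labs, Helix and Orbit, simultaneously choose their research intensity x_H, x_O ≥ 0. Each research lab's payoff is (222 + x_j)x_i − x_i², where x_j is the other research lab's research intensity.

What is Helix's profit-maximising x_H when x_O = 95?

158.5

Helix's payoff is (222 + x_O)x_H − x_H².
∂π/∂x_H = 222 + x_O − 2x_H = 0, so x_H = 111 + 0.5x_O.
At x_O = 95: x_H = 111 + 0.5·95 = 158.5.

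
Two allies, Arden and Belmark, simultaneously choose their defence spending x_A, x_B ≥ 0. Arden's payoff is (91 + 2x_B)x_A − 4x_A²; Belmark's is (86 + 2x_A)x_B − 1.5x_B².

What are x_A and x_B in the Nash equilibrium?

22.25, 43.5

Expanding Arden's payoff: 91x_A + 2x_Bx_A − 4x_A².
∂π/∂x_A = 91 + 2x_B − 8x_A = 0, so x_A = 11.375 + 0.25x_B.
Likewise for Belmark: x_B = 86/3 + (2/3)x_A.
Plugging x_B into Arden's best response: x_A = 11.375 + 0.25(86/3 + (2/3)x_A) ⇒ (5/6)x_A = 445/24, so x_A = 22.25.
Then x_B = 86/3 + (2/3)·22.25 = 43.5.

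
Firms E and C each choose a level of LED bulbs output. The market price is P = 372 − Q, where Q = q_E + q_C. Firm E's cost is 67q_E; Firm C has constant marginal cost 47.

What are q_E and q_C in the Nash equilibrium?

Firm E's profit: π = q_E(372 − (q_E + q_C)) − 67q_E.
∂π/∂q_E = 305 − 2q_E − q_C = 0, so q_E = 152.5 − 0.5q_C.
By the same steps for C: q_C = 162.5 − 0.5q_E.
Plugging q_C into E's best response: q_E = 152.5 − 0.5(162.5 − 0.5q_E) ⇒ 0.75q_E = 71.25, so q_E = 95.
Then q_C = 162.5 − 0.5·95 = 115.

95, 115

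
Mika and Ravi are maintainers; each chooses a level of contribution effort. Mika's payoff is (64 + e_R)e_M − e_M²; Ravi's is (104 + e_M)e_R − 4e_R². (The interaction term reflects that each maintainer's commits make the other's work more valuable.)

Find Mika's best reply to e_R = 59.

Expanding Mika's payoff: 64e_M + e_Re_M − e_M².
∂π/∂e_M = 64 + e_R − 2e_M = 0, so e_M = 32 + 0.5e_R.
At e_R = 59: e_M = 32 + 0.5·59 = 61.5.

61.5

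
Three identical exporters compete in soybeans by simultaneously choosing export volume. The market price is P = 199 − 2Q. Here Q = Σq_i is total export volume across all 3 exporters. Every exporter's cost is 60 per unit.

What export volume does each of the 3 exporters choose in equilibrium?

A representative exporter's profit is π_i = q_i(199 − 2Q) − 60q_i, with Q = q_i + Σ_{j≠i} q_j.
First-order condition: 139 − 4q_i − 2Σ_{j≠i} q_j = 0.
With identical exporters, set every q_j = q: then 139 − 4q − 4q = 0, i.e. q = 139/8 = 17.375.

17.375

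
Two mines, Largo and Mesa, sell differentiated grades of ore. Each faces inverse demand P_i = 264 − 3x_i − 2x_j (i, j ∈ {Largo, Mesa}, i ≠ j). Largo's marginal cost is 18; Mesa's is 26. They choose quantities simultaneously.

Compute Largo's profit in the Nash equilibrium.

Mine Largo's profit: π = x_{Largo}(264 − 3x_{Largo} − 2x_{Mesa}) − 18x_{Largo}.
∂π/∂x_{Largo} = 246 − 6x_{Largo} − 2x_{Mesa} = 0 ⇒ x_{Largo} = 41 − (1/3)x_{Mesa}.
Similarly x_{Mesa} = 119/3 − (1/3)x_{Largo}.
Solving the two reaction functions simultaneously: (1 − (−1/3)(−1/3))x_{Largo} = 41 − (1/3)·(119/3), so (8/9)x_{Largo} = 250/9 and x_{Largo} = 31.25.
Then x_{Mesa} = 119/3 − (1/3)·31.25 = 29.25.
P_{Largo} = 264 − 3·31.25 − 2·29.25 = 111.75.
Profit = (111.75 − 18)·31.25 = 2929.6875.

2929.6875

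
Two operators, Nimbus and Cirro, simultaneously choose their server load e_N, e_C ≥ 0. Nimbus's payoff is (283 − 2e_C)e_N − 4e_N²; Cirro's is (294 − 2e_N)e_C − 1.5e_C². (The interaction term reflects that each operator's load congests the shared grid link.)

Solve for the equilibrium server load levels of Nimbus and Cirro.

Expanding Nimbus's payoff: 283e_N − 2e_Ce_N − 4e_N².
∂π/∂e_N = 283 − 2e_C − 8e_N = 0, so e_N = 35.375 − 0.25e_C.
Likewise for Cirro: e_C = 98 − (2/3)e_N.
Plugging e_C into Nimbus's best response: e_N = 35.375 − 0.25(98 − (2/3)e_N) ⇒ (5/6)e_N = 10.875, so e_N = 13.05.
Then e_C = 98 − (2/3)·13.05 = 89.3.

13.05, 89.3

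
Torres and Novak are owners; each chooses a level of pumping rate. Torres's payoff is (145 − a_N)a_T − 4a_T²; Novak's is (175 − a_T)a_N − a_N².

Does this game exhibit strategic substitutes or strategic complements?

Expanding Torres's payoff: 145a_T − a_Na_T − 4a_T².
∂π/∂a_T = 145 − a_N − 8a_T = 0, so a_T = 18.125 − 0.125a_N.
The best-response slope da_T/da_N = −0.125 < 0: the reaction function is downward-sloping, so the choices are strategic substitutes.

strategic substitutes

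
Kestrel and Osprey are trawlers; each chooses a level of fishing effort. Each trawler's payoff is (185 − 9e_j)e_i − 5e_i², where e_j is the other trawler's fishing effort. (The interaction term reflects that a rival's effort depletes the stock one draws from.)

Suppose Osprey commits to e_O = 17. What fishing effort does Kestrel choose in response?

3.2

Kestrel's payoff is (185 − 9e_O)e_K − 5e_K².
∂π/∂e_K = 185 − 9e_O − 10e_K = 0, so e_K = 18.5 − 0.9e_O.
At e_O = 17: e_K = 18.5 − 0.9·17 = 3.2.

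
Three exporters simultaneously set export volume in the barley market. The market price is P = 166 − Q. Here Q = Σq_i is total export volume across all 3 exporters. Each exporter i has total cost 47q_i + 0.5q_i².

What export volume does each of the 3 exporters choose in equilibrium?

23.8

A representative exporter's profit is π_i = q_i(166 − Q) − 47q_i − 0.5q_i², with Q = q_i + Σ_{j≠i} q_j.
First-order condition: 119 − 3q_i − Σ_{j≠i} q_j = 0.
In a symmetric equilibrium every exporter chooses the same q, so Σ_{j≠i} q_j = 2q. The condition becomes 119 − 5q = 0, giving q = 119/5 = 23.8.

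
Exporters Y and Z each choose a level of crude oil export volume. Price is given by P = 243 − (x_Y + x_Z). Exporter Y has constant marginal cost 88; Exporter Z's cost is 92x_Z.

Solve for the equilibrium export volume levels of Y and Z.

53, 49

Exporter Y's profit: π = x_Y(243 − (x_Y + x_Z)) − 88x_Y.
∂π/∂x_Y = 155 − 2x_Y − x_Z = 0, so x_Y = 77.5 − 0.5x_Z.
By the same steps for Z: x_Z = 75.5 − 0.5x_Y.
Substituting the second reaction function into the first: x_Y = 77.5 − 0.5(75.5 − 0.5x_Y), which gives 0.75x_Y = 39.75 ⇒ x_Y = 53.
Then x_Z = 75.5 − 0.5·53 = 49.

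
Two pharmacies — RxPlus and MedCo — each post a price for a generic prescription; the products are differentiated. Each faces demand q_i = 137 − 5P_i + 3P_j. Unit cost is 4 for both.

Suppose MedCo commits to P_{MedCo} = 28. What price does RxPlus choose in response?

RxPlus's profit: π = (P_{RxPlus} − 4)(137 − 5P_{RxPlus} + 3P_{MedCo}).
∂π/∂P_{RxPlus} = 157 − 10P_{RxPlus} + 3P_{MedCo} = 0 ⇒ P_{RxPlus} = 15.7 + 0.3P_{MedCo}.
At P_{MedCo} = 28: P_{RxPlus} = 15.7 + 0.3·28 = 24.1.

24.1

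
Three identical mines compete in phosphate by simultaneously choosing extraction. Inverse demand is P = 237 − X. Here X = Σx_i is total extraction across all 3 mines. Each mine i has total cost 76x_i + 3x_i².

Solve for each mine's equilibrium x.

A representative mine's profit is π_i = x_i(237 − X) − 76x_i − 3x_i², with X = x_i + Σ_{j≠i} x_j.
First-order condition: 161 − 8x_i − Σ_{j≠i} x_j = 0.
With identical mines, set every x_j = x: then 161 − 8x − 2x = 0, i.e. x = 161/10 = 16.1.

16.1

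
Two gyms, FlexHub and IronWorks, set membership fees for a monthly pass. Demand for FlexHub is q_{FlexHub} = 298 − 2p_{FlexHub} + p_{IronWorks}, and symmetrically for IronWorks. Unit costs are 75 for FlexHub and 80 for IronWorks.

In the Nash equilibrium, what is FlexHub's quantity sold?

150

FlexHub's profit: π = (p_{FlexHub} − 75)(298 − 2p_{FlexHub} + p_{IronWorks}).
∂π/∂p_{FlexHub} = 448 − 4p_{FlexHub} + p_{IronWorks} = 0 ⇒ p_{FlexHub} = 112 + 0.25p_{IronWorks}.
Similarly p_{IronWorks} = 114.5 + 0.25p_{FlexHub}.
Solving the two reaction functions simultaneously: (1 − (0.25)(0.25))p_{FlexHub} = 112 + 0.25·114.5, so 0.9375p_{FlexHub} = 140.625 and p_{FlexHub} = 150.
Then p_{IronWorks} = 114.5 + 0.25·150 = 152.
q_{FlexHub} = 298 − 2·150 + 152 = 150.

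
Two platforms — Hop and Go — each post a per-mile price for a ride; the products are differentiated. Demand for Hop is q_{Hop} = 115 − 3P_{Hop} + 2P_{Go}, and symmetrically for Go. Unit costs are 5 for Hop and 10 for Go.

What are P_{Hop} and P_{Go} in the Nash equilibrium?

33.4375, 35.3125

Hop's profit: π = (P_{Hop} − 5)(115 − 3P_{Hop} + 2P_{Go}).
∂π/∂P_{Hop} = 130 − 6P_{Hop} + 2P_{Go} = 0 ⇒ P_{Hop} = 65/3 + (1/3)P_{Go}.
Similarly P_{Go} = 145/6 + (1/3)P_{Hop}.
Substituting the second reaction function into the first: P_{Hop} = 65/3 + (1/3)(145/6 + (1/3)P_{Hop}), which gives (8/9)P_{Hop} = 535/18 ⇒ P_{Hop} = 33.4375.
Then P_{Go} = 145/6 + (1/3)·33.4375 = 35.3125.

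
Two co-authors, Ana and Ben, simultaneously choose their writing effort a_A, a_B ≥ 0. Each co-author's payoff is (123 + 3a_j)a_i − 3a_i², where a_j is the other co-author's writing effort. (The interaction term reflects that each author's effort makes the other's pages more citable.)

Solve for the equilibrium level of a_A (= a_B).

Ana's payoff is (123 + 3a_B)a_A − 3a_A².
∂π/∂a_A = 123 + 3a_B − 6a_A = 0, so a_A = 20.5 + 0.5a_B.
Setting a_A = a_B in the reaction function: a_A = 20.5 + 0.5a_A, so a_A = 20.5 / 0.5 = 41.

41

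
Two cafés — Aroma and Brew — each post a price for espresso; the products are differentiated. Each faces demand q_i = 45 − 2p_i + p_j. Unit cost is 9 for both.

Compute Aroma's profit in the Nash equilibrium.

Aroma's profit: π = (p_{Aroma} − 9)(45 − 2p_{Aroma} + p_{Brew}).
∂π/∂p_{Aroma} = 63 − 4p_{Aroma} + p_{Brew} = 0 ⇒ p_{Aroma} = 15.75 + 0.25p_{Brew}.
The game is symmetric, so in equilibrium p_{Brew} = p_{Aroma}: the reaction function gives 0.75p_{Aroma} = 15.75, hence p_{Aroma} = 21.
q_{Aroma} = 45 − 2·21 + 21 = 24.
Profit = (21 − 9)·24 = 288.

288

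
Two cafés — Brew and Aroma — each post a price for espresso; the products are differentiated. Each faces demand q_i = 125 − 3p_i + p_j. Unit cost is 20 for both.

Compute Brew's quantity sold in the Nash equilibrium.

Brew's profit: π = (p_{Brew} − 20)(125 − 3p_{Brew} + p_{Aroma}).
∂π/∂p_{Brew} = 185 − 6p_{Brew} + p_{Aroma} = 0 ⇒ p_{Brew} = 185/6 + (1/6)p_{Aroma}.
Setting p_{Brew} = p_{Aroma} in the reaction function: p_{Brew} = 185/6 + (1/6)p_{Brew}, so p_{Brew} = (185/6) / (5/6) = 37.
q_{Brew} = 125 − 3·37 + 37 = 51.

51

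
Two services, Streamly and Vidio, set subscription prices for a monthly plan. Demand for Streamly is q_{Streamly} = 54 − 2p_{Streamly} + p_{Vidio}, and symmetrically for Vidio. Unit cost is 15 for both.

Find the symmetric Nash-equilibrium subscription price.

28

Streamly's profit: π = (p_{Streamly} − 15)(54 − 2p_{Streamly} + p_{Vidio}).
∂π/∂p_{Streamly} = 84 − 4p_{Streamly} + p_{Vidio} = 0 ⇒ p_{Streamly} = 21 + 0.25p_{Vidio}.
The game is symmetric, so in equilibrium p_{Vidio} = p_{Streamly}: the reaction function gives 0.75p_{Streamly} = 21, hence p_{Streamly} = 28.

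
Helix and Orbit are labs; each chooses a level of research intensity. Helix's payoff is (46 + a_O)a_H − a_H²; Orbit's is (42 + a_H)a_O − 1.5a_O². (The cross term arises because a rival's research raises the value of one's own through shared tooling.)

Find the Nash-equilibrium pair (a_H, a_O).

36, 26

Expanding Helix's payoff: 46a_H + a_Oa_H − a_H².
∂π/∂a_H = 46 + a_O − 2a_H = 0, so a_H = 23 + 0.5a_O.
Likewise for Orbit: a_O = 14 + (1/3)a_H.
Substituting the second reaction function into the first: a_H = 23 + 0.5(14 + (1/3)a_H), which gives (5/6)a_H = 30 ⇒ a_H = 36.
Then a_O = 14 + (1/3)·36 = 26.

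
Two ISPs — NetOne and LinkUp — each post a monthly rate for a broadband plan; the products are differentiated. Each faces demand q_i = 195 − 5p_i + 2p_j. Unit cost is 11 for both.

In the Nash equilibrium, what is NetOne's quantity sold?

101.25

NetOne's profit: π = (p_{NetOne} − 11)(195 − 5p_{NetOne} + 2p_{LinkUp}).
∂π/∂p_{NetOne} = 250 − 10p_{NetOne} + 2p_{LinkUp} = 0 ⇒ p_{NetOne} = 25 + 0.2p_{LinkUp}.
By symmetry p_{LinkUp} = p_{NetOne}; substituting into the reaction function, 0.8p_{NetOne} = 25 and p_{NetOne} = 31.25.
q_{NetOne} = 195 − 5·31.25 + 2·31.25 = 101.25.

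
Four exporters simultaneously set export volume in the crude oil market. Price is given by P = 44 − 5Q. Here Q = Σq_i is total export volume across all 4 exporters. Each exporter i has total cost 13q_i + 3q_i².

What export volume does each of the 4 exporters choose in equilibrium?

A representative exporter's profit is π_i = q_i(44 − 5Q) − 13q_i − 3q_i², with Q = q_i + Σ_{j≠i} q_j.
First-order condition: 31 − 16q_i − 5Σ_{j≠i} q_j = 0.
With identical exporters, set every q_j = q: then 31 − 16q − 15q = 0, i.e. q = 31/31 = 1.

1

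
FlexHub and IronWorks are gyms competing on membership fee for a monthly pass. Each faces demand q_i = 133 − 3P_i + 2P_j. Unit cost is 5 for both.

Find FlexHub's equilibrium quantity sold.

FlexHub's profit: π = (P_{FlexHub} − 5)(133 − 3P_{FlexHub} + 2P_{IronWorks}).
∂π/∂P_{FlexHub} = 148 − 6P_{FlexHub} + 2P_{IronWorks} = 0 ⇒ P_{FlexHub} = 74/3 + (1/3)P_{IronWorks}.
By symmetry P_{IronWorks} = P_{FlexHub}; substituting into the reaction function, (2/3)P_{FlexHub} = 74/3 and P_{FlexHub} = 37.
q_{FlexHub} = 133 − 3·37 + 2·37 = 96.

96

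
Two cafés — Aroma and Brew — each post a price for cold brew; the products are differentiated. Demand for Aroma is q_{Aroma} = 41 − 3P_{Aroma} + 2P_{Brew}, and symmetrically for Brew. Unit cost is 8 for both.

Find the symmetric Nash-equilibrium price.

Aroma's profit: π = (P_{Aroma} − 8)(41 − 3P_{Aroma} + 2P_{Brew}).
∂π/∂P_{Aroma} = 65 − 6P_{Aroma} + 2P_{Brew} = 0 ⇒ P_{Aroma} = 65/6 + (1/3)P_{Brew}.
Setting P_{Aroma} = P_{Brew} in the reaction function: P_{Aroma} = 65/6 + (1/3)P_{Aroma}, so P_{Aroma} = (65/6) / (2/3) = 16.25.

16.25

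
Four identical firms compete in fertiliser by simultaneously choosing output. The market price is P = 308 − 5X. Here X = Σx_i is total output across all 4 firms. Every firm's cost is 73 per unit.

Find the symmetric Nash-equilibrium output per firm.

A representative firm's profit is π_i = x_i(308 − 5X) − 73x_i, with X = x_i + Σ_{j≠i} x_j.
First-order condition: 235 − 10x_i − 5Σ_{j≠i} x_j = 0.
With identical firms, set every x_j = x: then 235 − 10x − 15x = 0, i.e. x = 235/25 = 9.4.

9.4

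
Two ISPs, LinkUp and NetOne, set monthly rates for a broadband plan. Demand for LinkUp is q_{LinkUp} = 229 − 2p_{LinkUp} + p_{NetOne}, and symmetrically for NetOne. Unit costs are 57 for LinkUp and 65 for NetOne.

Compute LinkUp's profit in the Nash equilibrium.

6821.12

LinkUp's profit: π = (p_{LinkUp} − 57)(229 − 2p_{LinkUp} + p_{NetOne}).
∂π/∂p_{LinkUp} = 343 − 4p_{LinkUp} + p_{NetOne} = 0 ⇒ p_{LinkUp} = 85.75 + 0.25p_{NetOne}.
Similarly p_{NetOne} = 89.75 + 0.25p_{LinkUp}.
Solving the two reaction functions simultaneously: (1 − (0.25)(0.25))p_{LinkUp} = 85.75 + 0.25·89.75, so 0.9375p_{LinkUp} = 108.1875 and p_{LinkUp} = 115.4.
Then p_{NetOne} = 89.75 + 0.25·115.4 = 118.6.
q_{LinkUp} = 229 − 2·115.4 + 118.6 = 116.8.
Profit = (115.4 − 57)·116.8 = 6821.12.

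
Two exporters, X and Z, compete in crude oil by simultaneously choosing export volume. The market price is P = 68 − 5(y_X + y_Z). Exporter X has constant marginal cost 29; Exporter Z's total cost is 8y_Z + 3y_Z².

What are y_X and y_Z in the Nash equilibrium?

2.4, 3

Exporter X's profit: π = y_X(68 − 5(y_X + y_Z)) − 29y_X.
∂π/∂y_X = 39 − 10y_X − 5y_Z = 0, so y_X = 3.9 − 0.5y_Z.
For Z: ∂π/∂y_Z = 60 − 16y_Z − 5y_X = 0 ⇒ y_Z = 3.75 − 0.3125y_X.
Substituting the second reaction function into the first: y_X = 3.9 − 0.5(3.75 − 0.3125y_X), which gives (27/32)y_X = 2.025 ⇒ y_X = 2.4.
Then y_Z = 3.75 − 0.3125·2.4 = 3.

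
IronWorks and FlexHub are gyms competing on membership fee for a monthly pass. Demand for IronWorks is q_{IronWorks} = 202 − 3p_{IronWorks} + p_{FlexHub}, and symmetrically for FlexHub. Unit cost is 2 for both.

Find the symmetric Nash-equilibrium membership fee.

IronWorks's profit: π = (p_{IronWorks} − 2)(202 − 3p_{IronWorks} + p_{FlexHub}).
∂π/∂p_{IronWorks} = 208 − 6p_{IronWorks} + p_{FlexHub} = 0 ⇒ p_{IronWorks} = 104/3 + (1/6)p_{FlexHub}.
Setting p_{IronWorks} = p_{FlexHub} in the reaction function: p_{IronWorks} = 104/3 + (1/6)p_{IronWorks}, so p_{IronWorks} = (104/3) / (5/6) = 41.6.

41.6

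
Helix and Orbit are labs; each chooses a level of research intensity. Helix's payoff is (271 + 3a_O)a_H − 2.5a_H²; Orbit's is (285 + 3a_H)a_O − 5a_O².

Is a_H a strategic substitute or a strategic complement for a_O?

Expanding Helix's payoff: 271a_H + 3a_Oa_H − 2.5a_H².
∂π/∂a_H = 271 + 3a_O − 5a_H = 0, so a_H = 54.2 + 0.6a_O.
The best-response slope da_H/da_O = 0.6 > 0: the reaction function is upward-sloping, so the choices are strategic complements.

strategic complements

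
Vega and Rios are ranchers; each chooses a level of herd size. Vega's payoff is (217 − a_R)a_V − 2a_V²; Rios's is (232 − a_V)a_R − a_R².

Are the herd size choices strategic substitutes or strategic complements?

strategic substitutes

Expanding Vega's payoff: 217a_V − a_Ra_V − 2a_V².
∂π/∂a_V = 217 − a_R − 4a_V = 0, so a_V = 54.25 − 0.25a_R.
The best-response slope da_V/da_R = −0.25 < 0: the reaction function is downward-sloping, so the choices are strategic substitutes.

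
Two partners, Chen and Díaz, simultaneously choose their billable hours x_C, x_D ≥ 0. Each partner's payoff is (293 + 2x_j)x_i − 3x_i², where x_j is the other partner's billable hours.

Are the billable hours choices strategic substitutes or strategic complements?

Chen's payoff is (293 + 2x_D)x_C − 3x_C².
∂π/∂x_C = 293 + 2x_D − 6x_C = 0, so x_C = 293/6 + (1/3)x_D.
The best-response slope dx_C/dx_D = 1/3 > 0: the reaction function is upward-sloping, so the choices are strategic complements.

strategic complements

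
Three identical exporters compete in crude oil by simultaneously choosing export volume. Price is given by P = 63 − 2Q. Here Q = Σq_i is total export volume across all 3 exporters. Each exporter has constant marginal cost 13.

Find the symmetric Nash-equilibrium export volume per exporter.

A representative exporter's profit is π_i = q_i(63 − 2Q) − 13q_i, with Q = q_i + Σ_{j≠i} q_j.
First-order condition: 50 − 4q_i − 2Σ_{j≠i} q_j = 0.
Imposing symmetry (q_j = q for all j) turns Σ_{j≠i} q_j into 2q, so 50 = 8q and q = 6.25.

6.25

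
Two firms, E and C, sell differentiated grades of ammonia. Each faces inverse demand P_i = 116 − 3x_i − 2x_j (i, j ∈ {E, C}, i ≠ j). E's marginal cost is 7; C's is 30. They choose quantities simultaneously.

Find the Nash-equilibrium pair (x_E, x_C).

Firm E's profit: π = x_E(116 − 3x_E − 2x_C) − 7x_E.
∂π/∂x_E = 109 − 6x_E − 2x_C = 0 ⇒ x_E = 109/6 − (1/3)x_C.
Similarly x_C = 43/3 − (1/3)x_E.
Solving the two reaction functions simultaneously: (1 − (−1/3)(−1/3))x_E = 109/6 − (1/3)·(43/3), so (8/9)x_E = 241/18 and x_E = 15.0625.
Then x_C = 43/3 − (1/3)·15.0625 = 9.3125.

15.0625, 9.3125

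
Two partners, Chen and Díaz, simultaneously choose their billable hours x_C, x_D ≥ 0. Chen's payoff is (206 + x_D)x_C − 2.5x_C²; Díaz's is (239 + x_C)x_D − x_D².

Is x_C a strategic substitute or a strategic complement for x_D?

Expanding Chen's payoff: 206x_C + x_Dx_C − 2.5x_C².
∂π/∂x_C = 206 + x_D − 5x_C = 0, so x_C = 41.2 + 0.2x_D.
The best-response slope dx_C/dx_D = 0.2 > 0: the reaction function is upward-sloping, so the choices are strategic complements.

strategic complements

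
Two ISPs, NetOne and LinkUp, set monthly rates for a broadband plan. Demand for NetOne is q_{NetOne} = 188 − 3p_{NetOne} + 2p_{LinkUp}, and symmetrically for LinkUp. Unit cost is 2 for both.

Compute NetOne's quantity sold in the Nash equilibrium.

NetOne's profit: π = (p_{NetOne} − 2)(188 − 3p_{NetOne} + 2p_{LinkUp}).
∂π/∂p_{NetOne} = 194 − 6p_{NetOne} + 2p_{LinkUp} = 0 ⇒ p_{NetOne} = 97/3 + (1/3)p_{LinkUp}.
Setting p_{NetOne} = p_{LinkUp} in the reaction function: p_{NetOne} = 97/3 + (1/3)p_{NetOne}, so p_{NetOne} = (97/3) / (2/3) = 48.5.
q_{NetOne} = 188 − 3·48.5 + 2·48.5 = 139.5.

139.5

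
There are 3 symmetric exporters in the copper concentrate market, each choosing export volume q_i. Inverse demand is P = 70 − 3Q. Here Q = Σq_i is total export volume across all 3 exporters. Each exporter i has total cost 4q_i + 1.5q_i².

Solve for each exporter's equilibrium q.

4.4

A representative exporter's profit is π_i = q_i(70 − 3Q) − 4q_i − 1.5q_i², with Q = q_i + Σ_{j≠i} q_j.
First-order condition: 66 − 9q_i − 3Σ_{j≠i} q_j = 0.
In a symmetric equilibrium every exporter chooses the same q, so Σ_{j≠i} q_j = 2q. The condition becomes 66 − 15q = 0, giving q = 66/15 = 4.4.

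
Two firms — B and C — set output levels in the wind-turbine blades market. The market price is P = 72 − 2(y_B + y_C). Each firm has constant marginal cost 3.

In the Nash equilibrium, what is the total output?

Firm B's profit: π = y_B(72 − 2(y_B + y_C)) − 3y_B.
∂π/∂y_B = 69 − 4y_B − 2y_C = 0, so y_B = 17.25 − 0.5y_C.
By symmetry y_C = y_B; substituting into the reaction function, 1.5y_B = 17.25 and y_B = 11.5.
Total output: 11.5 + 11.5 = 23.

23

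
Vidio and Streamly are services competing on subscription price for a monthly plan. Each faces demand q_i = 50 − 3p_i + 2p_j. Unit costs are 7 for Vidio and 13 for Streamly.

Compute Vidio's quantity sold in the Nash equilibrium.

Vidio's profit: π = (p_{Vidio} − 7)(50 − 3p_{Vidio} + 2p_{Streamly}).
∂π/∂p_{Vidio} = 71 − 6p_{Vidio} + 2p_{Streamly} = 0 ⇒ p_{Vidio} = 71/6 + (1/3)p_{Streamly}.
Similarly p_{Streamly} = 89/6 + (1/3)p_{Vidio}.
Plugging p_{Streamly} into Vidio's best response: p_{Vidio} = 71/6 + (1/3)(89/6 + (1/3)p_{Vidio}) ⇒ (8/9)p_{Vidio} = 151/9, so p_{Vidio} = 18.875.
Then p_{Streamly} = 89/6 + (1/3)·18.875 = 21.125.
q_{Vidio} = 50 − 3·18.875 + 2·21.125 = 35.625.

35.625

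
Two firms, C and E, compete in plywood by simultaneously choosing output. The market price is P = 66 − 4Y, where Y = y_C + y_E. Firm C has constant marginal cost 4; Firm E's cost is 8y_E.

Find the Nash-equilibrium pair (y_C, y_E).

5.5, 4.5

Firm C's profit: π = y_C(66 − 4(y_C + y_E)) − 4y_C.
∂π/∂y_C = 62 − 8y_C − 4y_E = 0, so y_C = 7.75 − 0.5y_E.
By the same steps for E: y_E = 7.25 − 0.5y_C.
Substituting the second reaction function into the first: y_C = 7.75 − 0.5(7.25 − 0.5y_C), which gives 0.75y_C = 4.125 ⇒ y_C = 5.5.
Then y_E = 7.25 − 0.5·5.5 = 4.5.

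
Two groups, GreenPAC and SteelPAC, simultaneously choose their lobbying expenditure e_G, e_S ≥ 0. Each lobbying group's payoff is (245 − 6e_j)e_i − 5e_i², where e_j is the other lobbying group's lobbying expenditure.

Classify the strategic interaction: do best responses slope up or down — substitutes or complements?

GreenPAC's payoff is (245 − 6e_S)e_G − 5e_G².
∂π/∂e_G = 245 − 6e_S − 10e_G = 0, so e_G = 24.5 − 0.6e_S.
The best-response slope de_G/de_S = −0.6 < 0: the reaction function is downward-sloping, so the choices are strategic substitutes.

strategic substitutes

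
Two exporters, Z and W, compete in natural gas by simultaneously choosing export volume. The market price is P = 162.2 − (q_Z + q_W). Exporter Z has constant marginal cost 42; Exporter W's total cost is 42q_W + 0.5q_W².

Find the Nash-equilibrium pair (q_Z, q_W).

Exporter Z's profit: π = q_Z(162.2 − (q_Z + q_W)) − 42q_Z.
∂π/∂q_Z = 120.2 − 2q_Z − q_W = 0, so q_Z = 60.1 − 0.5q_W.
For W: ∂π/∂q_W = 120.2 − 3q_W − q_Z = 0 ⇒ q_W = 601/15 − (1/3)q_Z.
Substituting the second reaction function into the first: q_Z = 60.1 − 0.5(601/15 − (1/3)q_Z), which gives (5/6)q_Z = 601/15 ⇒ q_Z = 48.08.
Then q_W = 601/15 − (1/3)·48.08 = 24.04.

48.08, 24.04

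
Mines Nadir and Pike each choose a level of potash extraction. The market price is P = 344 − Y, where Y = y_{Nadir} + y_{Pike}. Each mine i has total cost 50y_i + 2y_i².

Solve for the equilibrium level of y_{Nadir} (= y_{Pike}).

Mine Nadir's profit: π = y_{Nadir}(344 − (y_{Nadir} + y_{Pike})) − 50y_{Nadir} − 2y_{Nadir}².
∂π/∂y_{Nadir} = 294 − 6y_{Nadir} − y_{Pike} = 0, so y_{Nadir} = 49 − (1/6)y_{Pike}.
By symmetry y_{Pike} = y_{Nadir}; substituting into the reaction function, (7/6)y_{Nadir} = 49 and y_{Nadir} = 42.

42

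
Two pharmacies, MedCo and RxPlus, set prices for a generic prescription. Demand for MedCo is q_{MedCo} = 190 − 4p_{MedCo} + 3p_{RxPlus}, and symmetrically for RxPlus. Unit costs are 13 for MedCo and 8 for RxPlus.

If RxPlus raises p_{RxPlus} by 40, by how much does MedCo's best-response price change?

MedCo's profit: π = (p_{MedCo} − 13)(190 − 4p_{MedCo} + 3p_{RxPlus}).
∂π/∂p_{MedCo} = 242 − 8p_{MedCo} + 3p_{RxPlus} = 0 ⇒ p_{MedCo} = 30.25 + 0.375p_{RxPlus}.
The reaction-function slope is 0.375, so a 40-unit rise in p_{RxPlus} moves p_{MedCo} by 0.375 × 40 = 15. MedCo's best response rises — the actions are strategic complements.

15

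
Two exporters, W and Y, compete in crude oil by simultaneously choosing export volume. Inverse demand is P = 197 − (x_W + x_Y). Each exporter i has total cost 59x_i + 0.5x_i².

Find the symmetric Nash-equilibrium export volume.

Exporter W's profit: π = x_W(197 − (x_W + x_Y)) − 59x_W − 0.5x_W².
∂π/∂x_W = 138 − 3x_W − x_Y = 0, so x_W = 46 − (1/3)x_Y.
The game is symmetric, so in equilibrium x_Y = x_W: the reaction function gives (4/3)x_W = 46, hence x_W = 34.5.

34.5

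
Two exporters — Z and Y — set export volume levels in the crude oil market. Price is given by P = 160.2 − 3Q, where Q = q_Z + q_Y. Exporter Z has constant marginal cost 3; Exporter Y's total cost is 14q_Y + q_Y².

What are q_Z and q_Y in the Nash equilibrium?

Exporter Z's profit: π = q_Z(160.2 − 3(q_Z + q_Y)) − 3q_Z.
∂π/∂q_Z = 157.2 − 6q_Z − 3q_Y = 0, so q_Z = 26.2 − 0.5q_Y.
For Y: ∂π/∂q_Y = 146.2 − 8q_Y − 3q_Z = 0 ⇒ q_Y = 18.275 − 0.375q_Z.
Solving the two reaction functions simultaneously: (1 − (−0.5)(−0.375))q_Z = 26.2 − 0.5·18.275, so 0.8125q_Z = 17.0625 and q_Z = 21.
Then q_Y = 18.275 − 0.375·21 = 10.4.

21, 10.4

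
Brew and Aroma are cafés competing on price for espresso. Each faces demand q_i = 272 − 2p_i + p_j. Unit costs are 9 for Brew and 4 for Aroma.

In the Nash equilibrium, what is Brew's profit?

Brew's profit: π = (p_{Brew} − 9)(272 − 2p_{Brew} + p_{Aroma}).
∂π/∂p_{Brew} = 290 − 4p_{Brew} + p_{Aroma} = 0 ⇒ p_{Brew} = 72.5 + 0.25p_{Aroma}.
Similarly p_{Aroma} = 70 + 0.25p_{Brew}.
Solving the two reaction functions simultaneously: (1 − (0.25)(0.25))p_{Brew} = 72.5 + 0.25·70, so 0.9375p_{Brew} = 90 and p_{Brew} = 96.
Then p_{Aroma} = 70 + 0.25·96 = 94.
q_{Brew} = 272 − 2·96 + 94 = 174.
Profit = (96 − 9)·174 = 15138.

15138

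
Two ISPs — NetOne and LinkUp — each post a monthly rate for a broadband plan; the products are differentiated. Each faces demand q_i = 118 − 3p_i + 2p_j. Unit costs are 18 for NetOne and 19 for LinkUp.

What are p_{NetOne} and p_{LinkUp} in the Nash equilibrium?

43.1875, 43.5625

NetOne's profit: π = (p_{NetOne} − 18)(118 − 3p_{NetOne} + 2p_{LinkUp}).
∂π/∂p_{NetOne} = 172 − 6p_{NetOne} + 2p_{LinkUp} = 0 ⇒ p_{NetOne} = 86/3 + (1/3)p_{LinkUp}.
Similarly p_{LinkUp} = 175/6 + (1/3)p_{NetOne}.
Plugging p_{LinkUp} into NetOne's best response: p_{NetOne} = 86/3 + (1/3)(175/6 + (1/3)p_{NetOne}) ⇒ (8/9)p_{NetOne} = 691/18, so p_{NetOne} = 43.1875.
Then p_{LinkUp} = 175/6 + (1/3)·43.1875 = 43.5625.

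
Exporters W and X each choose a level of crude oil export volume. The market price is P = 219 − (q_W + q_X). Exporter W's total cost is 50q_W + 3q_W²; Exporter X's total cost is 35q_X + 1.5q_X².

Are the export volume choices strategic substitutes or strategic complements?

strategic substitutes

Exporter W's profit: π = q_W(219 − (q_W + q_X)) − 50q_W − 3q_W².
∂π/∂q_W = 169 − 8q_W − q_X = 0, so q_W = 21.125 − 0.125q_X.
The best-response slope dq_W/dq_X = −0.125 < 0: the reaction function is downward-sloping, so the choices are strategic substitutes.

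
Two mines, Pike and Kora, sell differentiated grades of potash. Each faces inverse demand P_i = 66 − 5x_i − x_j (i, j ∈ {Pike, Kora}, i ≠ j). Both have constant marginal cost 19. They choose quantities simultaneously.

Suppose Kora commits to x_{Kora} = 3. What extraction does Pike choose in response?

4.4

Mine Pike's profit: π = x_{Pike}(66 − 5x_{Pike} − x_{Kora}) − 19x_{Pike}.
∂π/∂x_{Pike} = 47 − 10x_{Pike} − x_{Kora} = 0 ⇒ x_{Pike} = 4.7 − 0.1x_{Kora}.
At x_{Kora} = 3: x_{Pike} = 4.7 − 0.1·3 = 4.4.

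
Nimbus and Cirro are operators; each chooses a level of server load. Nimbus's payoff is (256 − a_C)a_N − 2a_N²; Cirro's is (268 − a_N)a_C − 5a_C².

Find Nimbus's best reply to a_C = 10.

61.5

Expanding Nimbus's payoff: 256a_N − a_Ca_N − 2a_N².
∂π/∂a_N = 256 − a_C − 4a_N = 0, so a_N = 64 − 0.25a_C.
At a_C = 10: a_N = 64 − 0.25·10 = 61.5.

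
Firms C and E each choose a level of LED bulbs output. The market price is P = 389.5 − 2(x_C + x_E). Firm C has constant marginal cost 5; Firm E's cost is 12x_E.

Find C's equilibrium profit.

Firm C's profit: π = x_C(389.5 − 2(x_C + x_E)) − 5x_C.
∂π/∂x_C = 384.5 − 4x_C − 2x_E = 0, so x_C = 96.125 − 0.5x_E.
By the same steps for E: x_E = 94.375 − 0.5x_C.
Substituting the second reaction function into the first: x_C = 96.125 − 0.5(94.375 − 0.5x_C), which gives 0.75x_C = 48.9375 ⇒ x_C = 65.25.
Then x_E = 94.375 − 0.5·65.25 = 61.75.
Price P = 389.5 − 2·127 = 135.5.
C's profit: (135.5 − 5)·65.25 = 8515.125.

8515.125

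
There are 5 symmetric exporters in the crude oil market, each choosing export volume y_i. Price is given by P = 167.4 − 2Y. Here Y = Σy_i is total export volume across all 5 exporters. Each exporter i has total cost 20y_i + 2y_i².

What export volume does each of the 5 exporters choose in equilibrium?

9.2125

A representative exporter's profit is π_i = y_i(167.4 − 2Y) − 20y_i − 2y_i², with Y = y_i + Σ_{j≠i} y_j.
First-order condition: 147.4 − 8y_i − 2Σ_{j≠i} y_j = 0.
With identical exporters, set every y_j = y: then 147.4 − 8y − 8y = 0, i.e. y = 147.4/16 = 9.2125.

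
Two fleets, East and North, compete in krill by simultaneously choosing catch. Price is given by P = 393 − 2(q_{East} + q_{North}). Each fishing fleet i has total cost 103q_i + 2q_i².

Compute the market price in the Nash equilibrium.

Fishing fleet East's profit: π = q_{East}(393 − 2(q_{East} + q_{North})) − 103q_{East} − 2q_{East}².
∂π/∂q_{East} = 290 − 8q_{East} − 2q_{North} = 0, so q_{East} = 36.25 − 0.25q_{North}.
Setting q_{East} = q_{North} in the reaction function: q_{East} = 36.25 − 0.25q_{East}, so q_{East} = 36.25 / 1.25 = 29.
Equilibrium price: P = 393 − 2·58 = 277.

277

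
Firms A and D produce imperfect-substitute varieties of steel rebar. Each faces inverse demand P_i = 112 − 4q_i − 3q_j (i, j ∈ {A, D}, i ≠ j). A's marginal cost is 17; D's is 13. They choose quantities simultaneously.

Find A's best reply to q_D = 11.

7.75

Firm A's profit: π = q_A(112 − 4q_A − 3q_D) − 17q_A.
∂π/∂q_A = 95 − 8q_A − 3q_D = 0 ⇒ q_A = 11.875 − 0.375q_D.
At q_D = 11: q_A = 11.875 − 0.375·11 = 7.75.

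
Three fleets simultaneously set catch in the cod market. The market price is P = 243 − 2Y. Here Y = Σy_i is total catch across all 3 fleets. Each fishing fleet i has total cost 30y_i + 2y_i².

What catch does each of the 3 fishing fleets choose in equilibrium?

A representative fishing fleet's profit is π_i = y_i(243 − 2Y) − 30y_i − 2y_i², with Y = y_i + Σ_{j≠i} y_j.
First-order condition: 213 − 8y_i − 2Σ_{j≠i} y_j = 0.
With identical fishing fleets, set every y_j = y: then 213 − 8y − 4y = 0, i.e. y = 213/12 = 17.75.

17.75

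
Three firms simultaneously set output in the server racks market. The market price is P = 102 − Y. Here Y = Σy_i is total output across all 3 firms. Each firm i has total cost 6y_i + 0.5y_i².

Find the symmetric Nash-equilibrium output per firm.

19.2

A representative firm's profit is π_i = y_i(102 − Y) − 6y_i − 0.5y_i², with Y = y_i + Σ_{j≠i} y_j.
First-order condition: 96 − 3y_i − Σ_{j≠i} y_j = 0.
In a symmetric equilibrium every firm chooses the same y, so Σ_{j≠i} y_j = 2y. The condition becomes 96 − 5y = 0, giving y = 96/5 = 19.2.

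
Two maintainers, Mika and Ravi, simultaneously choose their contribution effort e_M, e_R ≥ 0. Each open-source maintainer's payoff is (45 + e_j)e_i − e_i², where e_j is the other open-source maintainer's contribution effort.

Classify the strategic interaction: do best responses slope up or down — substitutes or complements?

Mika's payoff is (45 + e_R)e_M − e_M².
∂π/∂e_M = 45 + e_R − 2e_M = 0, so e_M = 22.5 + 0.5e_R.
The best-response slope de_M/de_R = 0.5 > 0: the reaction function is upward-sloping, so the choices are strategic complements.

strategic complements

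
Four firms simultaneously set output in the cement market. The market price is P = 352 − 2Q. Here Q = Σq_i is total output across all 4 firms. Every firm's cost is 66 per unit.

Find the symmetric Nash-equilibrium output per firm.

28.6

A representative firm's profit is π_i = q_i(352 − 2Q) − 66q_i, with Q = q_i + Σ_{j≠i} q_j.
First-order condition: 286 − 4q_i − 2Σ_{j≠i} q_j = 0.
Imposing symmetry (q_j = q for all j) turns Σ_{j≠i} q_j into 3q, so 286 = 10q and q = 28.6.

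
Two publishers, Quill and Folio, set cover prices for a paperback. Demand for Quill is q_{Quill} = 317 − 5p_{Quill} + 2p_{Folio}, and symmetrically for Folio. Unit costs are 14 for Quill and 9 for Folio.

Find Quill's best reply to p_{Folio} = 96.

Quill's profit: π = (p_{Quill} − 14)(317 − 5p_{Quill} + 2p_{Folio}).
∂π/∂p_{Quill} = 387 − 10p_{Quill} + 2p_{Folio} = 0 ⇒ p_{Quill} = 38.7 + 0.2p_{Folio}.
At p_{Folio} = 96: p_{Quill} = 38.7 + 0.2·96 = 57.9.

57.9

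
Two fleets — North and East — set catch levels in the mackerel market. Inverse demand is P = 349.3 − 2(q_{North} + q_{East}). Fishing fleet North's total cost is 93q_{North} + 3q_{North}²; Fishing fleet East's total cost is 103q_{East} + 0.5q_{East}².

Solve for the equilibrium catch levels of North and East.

Fishing fleet North's profit: π = q_{North}(349.3 − 2(q_{North} + q_{East})) − 93q_{North} − 3q_{North}².
∂π/∂q_{North} = 256.3 − 10q_{North} − 2q_{East} = 0, so q_{North} = 25.63 − 0.2q_{East}.
For East: ∂π/∂q_{East} = 246.3 − 5q_{East} − 2q_{North} = 0 ⇒ q_{East} = 49.26 − 0.4q_{North}.
Plugging q_{East} into North's best response: q_{North} = 25.63 − 0.2(49.26 − 0.4q_{North}) ⇒ 0.92q_{North} = 15.778, so q_{North} = 17.15.
Then q_{East} = 49.26 − 0.4·17.15 = 42.4.

17.15, 42.4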